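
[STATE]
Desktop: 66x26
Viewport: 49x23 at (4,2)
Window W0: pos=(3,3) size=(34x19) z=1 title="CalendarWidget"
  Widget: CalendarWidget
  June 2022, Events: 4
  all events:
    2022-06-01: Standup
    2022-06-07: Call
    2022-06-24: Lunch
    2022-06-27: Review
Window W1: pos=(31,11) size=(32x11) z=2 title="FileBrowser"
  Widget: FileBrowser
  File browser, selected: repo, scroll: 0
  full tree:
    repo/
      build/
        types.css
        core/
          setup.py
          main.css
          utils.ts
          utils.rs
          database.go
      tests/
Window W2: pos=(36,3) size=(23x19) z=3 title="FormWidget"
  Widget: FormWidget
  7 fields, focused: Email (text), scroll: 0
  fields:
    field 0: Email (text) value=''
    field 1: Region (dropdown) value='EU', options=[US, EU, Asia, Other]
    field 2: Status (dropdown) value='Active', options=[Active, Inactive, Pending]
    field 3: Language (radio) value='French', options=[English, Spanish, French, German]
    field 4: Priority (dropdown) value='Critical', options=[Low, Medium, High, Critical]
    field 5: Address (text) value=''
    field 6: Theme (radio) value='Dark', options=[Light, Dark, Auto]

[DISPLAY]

                                                 
━━━━━━━━━━━━━━━━━━━━━━━━━━━━━━━━┏━━━━━━━━━━━━━━━━
 CalendarWidget                 ┃ FormWidget     
────────────────────────────────┠────────────────
           June 2022            ┃> Email:      [ 
Mo Tu We Th Fr Sa Su            ┃  Region:     [E
       1*  2  3  4  5           ┃  Status:     [A
 6  7*  8  9 10 11 12           ┃  Language:   ( 
13 14 15 16 17 18 19            ┃  Priority:   [C
20 21 22 23 24* 25 26      ┏━━━━┃  Address:    [ 
27* 28 29 30               ┃ Fil┃  Theme:      ( 
                           ┠────┃                
                           ┃> [-┃                
                           ┃    ┃                
                           ┃    ┃                
                           ┃    ┃                
                           ┃    ┃                
                           ┃    ┃                
                           ┃    ┃                
━━━━━━━━━━━━━━━━━━━━━━━━━━━┗━━━━┗━━━━━━━━━━━━━━━━
                                                 
                                                 
                                                 


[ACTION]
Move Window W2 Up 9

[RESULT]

                                ┠────────────────
━━━━━━━━━━━━━━━━━━━━━━━━━━━━━━━━┃> Email:      [ 
 CalendarWidget                 ┃  Region:     [E
────────────────────────────────┃  Status:     [A
           June 2022            ┃  Language:   ( 
Mo Tu We Th Fr Sa Su            ┃  Priority:   [C
       1*  2  3  4  5           ┃  Address:    [ 
 6  7*  8  9 10 11 12           ┃  Theme:      ( 
13 14 15 16 17 18 19            ┃                
20 21 22 23 24* 25 26      ┏━━━━┃                
27* 28 29 30               ┃ Fil┃                
                           ┠────┃                
                           ┃> [-┃                
                           ┃    ┃                
                           ┃    ┃                
                           ┃    ┃                
                           ┃    ┗━━━━━━━━━━━━━━━━
                           ┃                     
                           ┃                     
━━━━━━━━━━━━━━━━━━━━━━━━━━━┗━━━━━━━━━━━━━━━━━━━━━
                                                 
                                                 
                                                 


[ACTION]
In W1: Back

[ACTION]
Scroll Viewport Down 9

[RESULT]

━━━━━━━━━━━━━━━━━━━━━━━━━━━━━━━━┃> Email:      [ 
 CalendarWidget                 ┃  Region:     [E
────────────────────────────────┃  Status:     [A
           June 2022            ┃  Language:   ( 
Mo Tu We Th Fr Sa Su            ┃  Priority:   [C
       1*  2  3  4  5           ┃  Address:    [ 
 6  7*  8  9 10 11 12           ┃  Theme:      ( 
13 14 15 16 17 18 19            ┃                
20 21 22 23 24* 25 26      ┏━━━━┃                
27* 28 29 30               ┃ Fil┃                
                           ┠────┃                
                           ┃> [-┃                
                           ┃    ┃                
                           ┃    ┃                
                           ┃    ┃                
                           ┃    ┗━━━━━━━━━━━━━━━━
                           ┃                     
                           ┃                     
━━━━━━━━━━━━━━━━━━━━━━━━━━━┗━━━━━━━━━━━━━━━━━━━━━
                                                 
                                                 
                                                 
                                                 


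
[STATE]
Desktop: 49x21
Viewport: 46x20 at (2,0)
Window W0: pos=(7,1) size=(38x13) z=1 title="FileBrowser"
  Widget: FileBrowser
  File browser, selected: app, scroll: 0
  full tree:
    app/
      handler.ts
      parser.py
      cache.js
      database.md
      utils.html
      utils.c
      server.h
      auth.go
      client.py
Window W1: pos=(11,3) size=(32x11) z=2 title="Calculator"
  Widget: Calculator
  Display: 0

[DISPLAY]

                                              
     ┏━━━━━━━━━━━━━━━━━━━━━━━━━━━━━━━━━━━━┓   
     ┃ FileBrowser                        ┃   
     ┠───┏━━━━━━━━━━━━━━━━━━━━━━━━━━━━━━┓─┨   
     ┃> [┃ Calculator                   ┃ ┃   
     ┃   ┠──────────────────────────────┨ ┃   
     ┃   ┃                             0┃ ┃   
     ┃   ┃┌───┬───┬───┬───┐             ┃ ┃   
     ┃   ┃│ 7 │ 8 │ 9 │ ÷ │             ┃ ┃   
     ┃   ┃├───┼───┼───┼───┤             ┃ ┃   
     ┃   ┃│ 4 │ 5 │ 6 │ × │             ┃ ┃   
     ┃   ┃├───┼───┼───┼───┤             ┃ ┃   
     ┃   ┃│ 1 │ 2 │ 3 │ - │             ┃ ┃   
     ┗━━━┗━━━━━━━━━━━━━━━━━━━━━━━━━━━━━━┛━┛   
                                              
                                              
                                              
                                              
                                              
                                              


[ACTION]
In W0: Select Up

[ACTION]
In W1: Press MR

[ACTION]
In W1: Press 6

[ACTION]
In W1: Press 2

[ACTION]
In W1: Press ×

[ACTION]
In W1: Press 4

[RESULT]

                                              
     ┏━━━━━━━━━━━━━━━━━━━━━━━━━━━━━━━━━━━━┓   
     ┃ FileBrowser                        ┃   
     ┠───┏━━━━━━━━━━━━━━━━━━━━━━━━━━━━━━┓─┨   
     ┃> [┃ Calculator                   ┃ ┃   
     ┃   ┠──────────────────────────────┨ ┃   
     ┃   ┃                             4┃ ┃   
     ┃   ┃┌───┬───┬───┬───┐             ┃ ┃   
     ┃   ┃│ 7 │ 8 │ 9 │ ÷ │             ┃ ┃   
     ┃   ┃├───┼───┼───┼───┤             ┃ ┃   
     ┃   ┃│ 4 │ 5 │ 6 │ × │             ┃ ┃   
     ┃   ┃├───┼───┼───┼───┤             ┃ ┃   
     ┃   ┃│ 1 │ 2 │ 3 │ - │             ┃ ┃   
     ┗━━━┗━━━━━━━━━━━━━━━━━━━━━━━━━━━━━━┛━┛   
                                              
                                              
                                              
                                              
                                              
                                              


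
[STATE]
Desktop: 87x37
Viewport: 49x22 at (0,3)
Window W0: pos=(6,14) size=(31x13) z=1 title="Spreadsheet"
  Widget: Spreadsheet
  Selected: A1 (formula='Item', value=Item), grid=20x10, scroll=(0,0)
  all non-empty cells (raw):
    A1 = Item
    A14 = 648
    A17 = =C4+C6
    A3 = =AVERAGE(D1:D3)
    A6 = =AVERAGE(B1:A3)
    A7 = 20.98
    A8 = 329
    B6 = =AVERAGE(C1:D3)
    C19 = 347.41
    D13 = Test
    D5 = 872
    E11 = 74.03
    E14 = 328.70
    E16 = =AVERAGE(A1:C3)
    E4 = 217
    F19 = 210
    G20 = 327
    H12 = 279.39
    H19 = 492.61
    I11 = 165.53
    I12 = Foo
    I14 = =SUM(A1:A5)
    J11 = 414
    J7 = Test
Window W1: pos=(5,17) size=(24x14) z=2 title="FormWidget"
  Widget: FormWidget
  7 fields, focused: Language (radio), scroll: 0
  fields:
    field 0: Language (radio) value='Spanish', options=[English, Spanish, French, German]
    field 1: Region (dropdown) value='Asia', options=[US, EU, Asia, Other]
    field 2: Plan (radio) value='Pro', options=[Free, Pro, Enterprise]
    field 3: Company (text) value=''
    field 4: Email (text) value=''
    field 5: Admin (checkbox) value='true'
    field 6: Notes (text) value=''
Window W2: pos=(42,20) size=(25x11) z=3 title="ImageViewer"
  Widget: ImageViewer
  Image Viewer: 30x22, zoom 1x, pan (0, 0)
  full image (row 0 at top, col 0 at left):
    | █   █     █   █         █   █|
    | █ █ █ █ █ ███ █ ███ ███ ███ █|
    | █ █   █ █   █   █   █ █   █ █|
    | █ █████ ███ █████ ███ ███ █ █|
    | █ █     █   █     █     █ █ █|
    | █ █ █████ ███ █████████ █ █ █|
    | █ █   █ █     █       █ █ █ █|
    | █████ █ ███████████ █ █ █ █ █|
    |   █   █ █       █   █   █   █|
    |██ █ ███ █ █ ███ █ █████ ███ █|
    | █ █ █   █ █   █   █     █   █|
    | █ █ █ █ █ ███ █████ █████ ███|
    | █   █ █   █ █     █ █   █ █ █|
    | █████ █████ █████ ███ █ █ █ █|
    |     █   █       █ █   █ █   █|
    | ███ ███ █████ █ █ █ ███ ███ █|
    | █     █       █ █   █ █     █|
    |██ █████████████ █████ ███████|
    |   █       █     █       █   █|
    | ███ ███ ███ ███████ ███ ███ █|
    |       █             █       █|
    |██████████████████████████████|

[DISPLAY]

                                                 
                                                 
                                                 
                                                 
                                                 
                                                 
                                                 
                                                 
                                                 
                                                 
                                                 
      ┏━━━━━━━━━━━━━━━━━━━━━━━━━━━━━┓            
      ┃ Spreadsheet                 ┃            
      ┠─────────────────────────────┨            
     ┏━━━━━━━━━━━━━━━━━━━━━━┓       ┃            
     ┃ FormWidget           ┃ C     ┃            
     ┠──────────────────────┨-------┃            
     ┃> Language:   ( ) Engl┃     0 ┃     ┏━━━━━━
     ┃  Region:     [Asia ▼]┃     0 ┃     ┃ Image
     ┃  Plan:       ( ) Free┃     0 ┃     ┠──────
     ┃  Company:    [      ]┃     0 ┃     ┃ █   █
     ┃  Email:      [      ]┃     0 ┃     ┃ █ █ █


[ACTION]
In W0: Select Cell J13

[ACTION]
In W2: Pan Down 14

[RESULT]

                                                 
                                                 
                                                 
                                                 
                                                 
                                                 
                                                 
                                                 
                                                 
                                                 
                                                 
      ┏━━━━━━━━━━━━━━━━━━━━━━━━━━━━━┓            
      ┃ Spreadsheet                 ┃            
      ┠─────────────────────────────┨            
     ┏━━━━━━━━━━━━━━━━━━━━━━┓       ┃            
     ┃ FormWidget           ┃ C     ┃            
     ┠──────────────────────┨-------┃            
     ┃> Language:   ( ) Engl┃     0 ┃     ┏━━━━━━
     ┃  Region:     [Asia ▼]┃     0 ┃     ┃ Image
     ┃  Plan:       ( ) Free┃     0 ┃     ┠──────
     ┃  Company:    [      ]┃     0 ┃     ┃     █
     ┃  Email:      [      ]┃     0 ┃     ┃ ███ █


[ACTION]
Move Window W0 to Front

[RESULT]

                                                 
                                                 
                                                 
                                                 
                                                 
                                                 
                                                 
                                                 
                                                 
                                                 
                                                 
      ┏━━━━━━━━━━━━━━━━━━━━━━━━━━━━━┓            
      ┃ Spreadsheet                 ┃            
      ┠─────────────────────────────┨            
     ┏┃J13:                         ┃            
     ┃┃       A       B       C     ┃            
     ┠┃-----------------------------┃            
     ┃┃  1 Item           0       0 ┃     ┏━━━━━━
     ┃┃  2        0       0       0 ┃     ┃ Image
     ┃┃  3        0       0       0 ┃     ┠──────
     ┃┃  4        0       0       0 ┃     ┃     █
     ┃┃  5        0       0       0 ┃     ┃ ███ █


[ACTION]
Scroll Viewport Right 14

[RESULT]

                                                 
                                                 
                                                 
                                                 
                                                 
                                                 
                                                 
                                                 
                                                 
                                                 
                                                 
━━━━━━━━━━━━━━━━━━━━━━┓                          
sheet                 ┃                          
──────────────────────┨                          
                      ┃                          
A       B       C     ┃                          
----------------------┃                          
m           0       0 ┃     ┏━━━━━━━━━━━━━━━━━━━━
    0       0       0 ┃     ┃ ImageViewer        
    0       0       0 ┃     ┠────────────────────
    0       0       0 ┃     ┃     █   █       █ █
    0       0       0 ┃     ┃ ███ ███ █████ █ █ █


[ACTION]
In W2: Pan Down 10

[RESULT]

                                                 
                                                 
                                                 
                                                 
                                                 
                                                 
                                                 
                                                 
                                                 
                                                 
                                                 
━━━━━━━━━━━━━━━━━━━━━━┓                          
sheet                 ┃                          
──────────────────────┨                          
                      ┃                          
A       B       C     ┃                          
----------------------┃                          
m           0       0 ┃     ┏━━━━━━━━━━━━━━━━━━━━
    0       0       0 ┃     ┃ ImageViewer        
    0       0       0 ┃     ┠────────────────────
    0       0       0 ┃     ┃                    
    0       0       0 ┃     ┃                    


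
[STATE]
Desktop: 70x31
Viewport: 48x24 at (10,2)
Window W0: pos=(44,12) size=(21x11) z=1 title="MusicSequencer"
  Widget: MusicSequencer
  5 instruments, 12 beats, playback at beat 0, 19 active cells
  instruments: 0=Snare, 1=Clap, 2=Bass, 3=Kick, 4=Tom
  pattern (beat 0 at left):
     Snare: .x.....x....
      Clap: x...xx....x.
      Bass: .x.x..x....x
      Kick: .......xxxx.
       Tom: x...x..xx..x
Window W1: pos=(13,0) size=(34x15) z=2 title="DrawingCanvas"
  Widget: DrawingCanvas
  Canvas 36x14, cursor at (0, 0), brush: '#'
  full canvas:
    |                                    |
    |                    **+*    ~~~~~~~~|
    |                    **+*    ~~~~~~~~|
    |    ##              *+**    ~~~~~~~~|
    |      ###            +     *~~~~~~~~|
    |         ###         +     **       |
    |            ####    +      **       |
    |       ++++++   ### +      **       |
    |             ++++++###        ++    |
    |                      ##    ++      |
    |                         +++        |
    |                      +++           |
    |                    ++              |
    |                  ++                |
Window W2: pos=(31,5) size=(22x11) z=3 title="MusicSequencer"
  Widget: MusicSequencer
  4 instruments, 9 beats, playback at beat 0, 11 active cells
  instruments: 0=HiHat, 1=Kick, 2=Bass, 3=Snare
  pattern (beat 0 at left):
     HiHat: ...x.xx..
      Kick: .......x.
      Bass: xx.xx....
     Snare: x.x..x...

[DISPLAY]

   ┠────────────────────────────────┨           
   ┃+                               ┃           
   ┃                    **+*    ~~~~┃           
   ┃                 ┏━━━━━━━━━━━━━━━━━━━━┓     
   ┃    ##           ┃ MusicSequencer     ┃     
   ┃      ###        ┠────────────────────┨     
   ┃         ###     ┃      ▼12345678     ┃     
   ┃            #### ┃ HiHat···█·██··     ┃     
   ┃       ++++++   #┃  Kick·······█·     ┃     
   ┃             ++++┃  Bass██·██····     ┃     
   ┃                 ┃ Snare█·█··█···     ┃━━━━━
   ┃                 ┃                    ┃quenc
   ┗━━━━━━━━━━━━━━━━━┃                    ┃─────
                     ┗━━━━━━━━━━━━━━━━━━━━┛23456
                                  ┃ Snare·█·····
                                  ┃  Clap█···██·
                                  ┃  Bass·█·█··█
                                  ┃  Kick·······
                                  ┃   Tom█···█··
                                  ┃             
                                  ┗━━━━━━━━━━━━━
                                                
                                                
                                                


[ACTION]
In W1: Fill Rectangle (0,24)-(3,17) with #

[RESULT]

   ┠────────────────────────────────┨           
   ┃+                ########       ┃           
   ┃                 ########   ~~~~┃           
   ┃                 ┏━━━━━━━━━━━━━━━━━━━━┓     
   ┃    ##           ┃ MusicSequencer     ┃     
   ┃      ###        ┠────────────────────┨     
   ┃         ###     ┃      ▼12345678     ┃     
   ┃            #### ┃ HiHat···█·██··     ┃     
   ┃       ++++++   #┃  Kick·······█·     ┃     
   ┃             ++++┃  Bass██·██····     ┃     
   ┃                 ┃ Snare█·█··█···     ┃━━━━━
   ┃                 ┃                    ┃quenc
   ┗━━━━━━━━━━━━━━━━━┃                    ┃─────
                     ┗━━━━━━━━━━━━━━━━━━━━┛23456
                                  ┃ Snare·█·····
                                  ┃  Clap█···██·
                                  ┃  Bass·█·█··█
                                  ┃  Kick·······
                                  ┃   Tom█···█··
                                  ┃             
                                  ┗━━━━━━━━━━━━━
                                                
                                                
                                                


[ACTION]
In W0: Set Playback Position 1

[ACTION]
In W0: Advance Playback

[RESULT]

   ┠────────────────────────────────┨           
   ┃+                ########       ┃           
   ┃                 ########   ~~~~┃           
   ┃                 ┏━━━━━━━━━━━━━━━━━━━━┓     
   ┃    ##           ┃ MusicSequencer     ┃     
   ┃      ###        ┠────────────────────┨     
   ┃         ###     ┃      ▼12345678     ┃     
   ┃            #### ┃ HiHat···█·██··     ┃     
   ┃       ++++++   #┃  Kick·······█·     ┃     
   ┃             ++++┃  Bass██·██····     ┃     
   ┃                 ┃ Snare█·█··█···     ┃━━━━━
   ┃                 ┃                    ┃quenc
   ┗━━━━━━━━━━━━━━━━━┃                    ┃─────
                     ┗━━━━━━━━━━━━━━━━━━━━┛▼3456
                                  ┃ Snare·█·····
                                  ┃  Clap█···██·
                                  ┃  Bass·█·█··█
                                  ┃  Kick·······
                                  ┃   Tom█···█··
                                  ┃             
                                  ┗━━━━━━━━━━━━━
                                                
                                                
                                                


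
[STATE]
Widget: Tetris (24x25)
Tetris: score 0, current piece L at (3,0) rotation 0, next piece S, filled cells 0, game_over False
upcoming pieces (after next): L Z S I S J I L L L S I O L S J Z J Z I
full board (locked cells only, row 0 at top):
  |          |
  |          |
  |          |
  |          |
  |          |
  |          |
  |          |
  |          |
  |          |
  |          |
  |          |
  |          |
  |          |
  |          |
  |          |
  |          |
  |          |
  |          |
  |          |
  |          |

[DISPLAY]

     ▒    │Next:        
   ▒▒▒    │ ░░          
          │░░           
          │             
          │             
          │             
          │Score:       
          │0            
          │             
          │             
          │             
          │             
          │             
          │             
          │             
          │             
          │             
          │             
          │             
          │             
          │             
          │             
          │             
          │             
          │             


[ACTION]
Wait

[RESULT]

          │Next:        
     ▒    │ ░░          
   ▒▒▒    │░░           
          │             
          │             
          │             
          │Score:       
          │0            
          │             
          │             
          │             
          │             
          │             
          │             
          │             
          │             
          │             
          │             
          │             
          │             
          │             
          │             
          │             
          │             
          │             


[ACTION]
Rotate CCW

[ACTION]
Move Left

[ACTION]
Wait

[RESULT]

          │Next:        
          │ ░░          
  ▒▒      │░░           
   ▒      │             
   ▒      │             
          │             
          │Score:       
          │0            
          │             
          │             
          │             
          │             
          │             
          │             
          │             
          │             
          │             
          │             
          │             
          │             
          │             
          │             
          │             
          │             
          │             


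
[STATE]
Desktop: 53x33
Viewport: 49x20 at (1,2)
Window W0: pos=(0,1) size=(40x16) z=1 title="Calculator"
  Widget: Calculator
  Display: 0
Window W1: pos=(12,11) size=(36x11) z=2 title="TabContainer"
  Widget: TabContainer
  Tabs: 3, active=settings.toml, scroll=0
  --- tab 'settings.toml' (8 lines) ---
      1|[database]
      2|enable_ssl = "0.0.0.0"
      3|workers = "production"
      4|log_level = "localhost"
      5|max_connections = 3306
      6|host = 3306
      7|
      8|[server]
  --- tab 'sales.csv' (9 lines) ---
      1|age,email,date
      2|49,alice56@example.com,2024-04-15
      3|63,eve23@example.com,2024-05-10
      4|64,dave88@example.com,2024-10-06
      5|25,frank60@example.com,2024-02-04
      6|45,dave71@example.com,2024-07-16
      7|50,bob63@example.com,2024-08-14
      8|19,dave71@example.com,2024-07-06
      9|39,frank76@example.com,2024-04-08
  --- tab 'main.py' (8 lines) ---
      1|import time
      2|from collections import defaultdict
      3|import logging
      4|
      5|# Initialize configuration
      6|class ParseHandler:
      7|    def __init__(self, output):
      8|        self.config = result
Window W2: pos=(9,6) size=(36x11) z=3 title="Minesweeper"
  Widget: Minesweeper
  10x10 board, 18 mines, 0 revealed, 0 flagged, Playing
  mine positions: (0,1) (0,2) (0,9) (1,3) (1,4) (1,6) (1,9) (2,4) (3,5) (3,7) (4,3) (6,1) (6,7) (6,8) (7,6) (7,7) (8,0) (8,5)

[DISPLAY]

 Calculator                           ┃          
──────────────────────────────────────┨          
                                     0┃          
┌───┬───┬───┬───┐                     ┃          
│ 7 │ 8 ┏━━━━━━━━━━━━━━━━━━━━━━━━━━━━━━━━━━┓     
├───┼───┃ Minesweeper                      ┃     
│ 4 │ 5 ┠──────────────────────────────────┨     
├───┼───┃■■■■■■■■■■                        ┃     
│ 1 │ 2 ┃■■■■■■■■■■                        ┃     
├───┼───┃■■■■■■■■■■                        ┃━━┓  
│ 0 │ . ┃■■■■■■■■■■                        ┃  ┃  
├───┼───┃■■■■■■■■■■                        ┃──┨  
│ C │ MC┃■■■■■■■■■■                        ┃n.┃  
└───┴───┃■■■■■■■■■■                        ┃──┃  
━━━━━━━━┗━━━━━━━━━━━━━━━━━━━━━━━━━━━━━━━━━━┛  ┃  
           ┃enable_ssl = "0.0.0.0"            ┃  
           ┃workers = "production"            ┃  
           ┃log_level = "localhost"           ┃  
           ┃max_connections = 3306            ┃  
           ┗━━━━━━━━━━━━━━━━━━━━━━━━━━━━━━━━━━┛  


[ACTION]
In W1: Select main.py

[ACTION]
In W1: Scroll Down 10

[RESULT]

 Calculator                           ┃          
──────────────────────────────────────┨          
                                     0┃          
┌───┬───┬───┬───┐                     ┃          
│ 7 │ 8 ┏━━━━━━━━━━━━━━━━━━━━━━━━━━━━━━━━━━┓     
├───┼───┃ Minesweeper                      ┃     
│ 4 │ 5 ┠──────────────────────────────────┨     
├───┼───┃■■■■■■■■■■                        ┃     
│ 1 │ 2 ┃■■■■■■■■■■                        ┃     
├───┼───┃■■■■■■■■■■                        ┃━━┓  
│ 0 │ . ┃■■■■■■■■■■                        ┃  ┃  
├───┼───┃■■■■■■■■■■                        ┃──┨  
│ C │ MC┃■■■■■■■■■■                        ┃n.┃  
└───┴───┃■■■■■■■■■■                        ┃──┃  
━━━━━━━━┗━━━━━━━━━━━━━━━━━━━━━━━━━━━━━━━━━━┛  ┃  
           ┃                                  ┃  
           ┃                                  ┃  
           ┃                                  ┃  
           ┃                                  ┃  
           ┗━━━━━━━━━━━━━━━━━━━━━━━━━━━━━━━━━━┛  


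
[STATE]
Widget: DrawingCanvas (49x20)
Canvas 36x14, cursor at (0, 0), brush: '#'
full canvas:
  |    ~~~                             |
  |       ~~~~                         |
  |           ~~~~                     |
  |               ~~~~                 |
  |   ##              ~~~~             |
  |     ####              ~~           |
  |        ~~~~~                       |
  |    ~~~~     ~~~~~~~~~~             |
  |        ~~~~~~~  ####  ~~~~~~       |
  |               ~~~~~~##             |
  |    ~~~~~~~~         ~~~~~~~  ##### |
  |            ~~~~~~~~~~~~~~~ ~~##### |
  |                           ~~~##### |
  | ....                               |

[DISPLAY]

+   ~~~                                          
       ~~~~                                      
           ~~~~                                  
               ~~~~                              
   ##              ~~~~                          
     ####              ~~                        
        ~~~~~                                    
    ~~~~     ~~~~~~~~~~                          
        ~~~~~~~  ####  ~~~~~~                    
               ~~~~~~##                          
    ~~~~~~~~         ~~~~~~~  #####              
            ~~~~~~~~~~~~~~~ ~~#####              
                           ~~~#####              
 ....                                            
                                                 
                                                 
                                                 
                                                 
                                                 
                                                 


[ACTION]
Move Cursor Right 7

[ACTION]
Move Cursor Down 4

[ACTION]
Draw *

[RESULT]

    ~~~                                          
       ~~~~                                      
           ~~~~                                  
               ~~~~                              
   ##  *           ~~~~                          
     ####              ~~                        
        ~~~~~                                    
    ~~~~     ~~~~~~~~~~                          
        ~~~~~~~  ####  ~~~~~~                    
               ~~~~~~##                          
    ~~~~~~~~         ~~~~~~~  #####              
            ~~~~~~~~~~~~~~~ ~~#####              
                           ~~~#####              
 ....                                            
                                                 
                                                 
                                                 
                                                 
                                                 
                                                 


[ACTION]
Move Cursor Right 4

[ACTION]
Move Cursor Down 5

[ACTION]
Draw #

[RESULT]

    ~~~                                          
       ~~~~                                      
           ~~~~                                  
               ~~~~                              
   ##  *           ~~~~                          
     ####              ~~                        
        ~~~~~                                    
    ~~~~     ~~~~~~~~~~                          
        ~~~~~~~  ####  ~~~~~~                    
           #   ~~~~~~##                          
    ~~~~~~~~         ~~~~~~~  #####              
            ~~~~~~~~~~~~~~~ ~~#####              
                           ~~~#####              
 ....                                            
                                                 
                                                 
                                                 
                                                 
                                                 
                                                 


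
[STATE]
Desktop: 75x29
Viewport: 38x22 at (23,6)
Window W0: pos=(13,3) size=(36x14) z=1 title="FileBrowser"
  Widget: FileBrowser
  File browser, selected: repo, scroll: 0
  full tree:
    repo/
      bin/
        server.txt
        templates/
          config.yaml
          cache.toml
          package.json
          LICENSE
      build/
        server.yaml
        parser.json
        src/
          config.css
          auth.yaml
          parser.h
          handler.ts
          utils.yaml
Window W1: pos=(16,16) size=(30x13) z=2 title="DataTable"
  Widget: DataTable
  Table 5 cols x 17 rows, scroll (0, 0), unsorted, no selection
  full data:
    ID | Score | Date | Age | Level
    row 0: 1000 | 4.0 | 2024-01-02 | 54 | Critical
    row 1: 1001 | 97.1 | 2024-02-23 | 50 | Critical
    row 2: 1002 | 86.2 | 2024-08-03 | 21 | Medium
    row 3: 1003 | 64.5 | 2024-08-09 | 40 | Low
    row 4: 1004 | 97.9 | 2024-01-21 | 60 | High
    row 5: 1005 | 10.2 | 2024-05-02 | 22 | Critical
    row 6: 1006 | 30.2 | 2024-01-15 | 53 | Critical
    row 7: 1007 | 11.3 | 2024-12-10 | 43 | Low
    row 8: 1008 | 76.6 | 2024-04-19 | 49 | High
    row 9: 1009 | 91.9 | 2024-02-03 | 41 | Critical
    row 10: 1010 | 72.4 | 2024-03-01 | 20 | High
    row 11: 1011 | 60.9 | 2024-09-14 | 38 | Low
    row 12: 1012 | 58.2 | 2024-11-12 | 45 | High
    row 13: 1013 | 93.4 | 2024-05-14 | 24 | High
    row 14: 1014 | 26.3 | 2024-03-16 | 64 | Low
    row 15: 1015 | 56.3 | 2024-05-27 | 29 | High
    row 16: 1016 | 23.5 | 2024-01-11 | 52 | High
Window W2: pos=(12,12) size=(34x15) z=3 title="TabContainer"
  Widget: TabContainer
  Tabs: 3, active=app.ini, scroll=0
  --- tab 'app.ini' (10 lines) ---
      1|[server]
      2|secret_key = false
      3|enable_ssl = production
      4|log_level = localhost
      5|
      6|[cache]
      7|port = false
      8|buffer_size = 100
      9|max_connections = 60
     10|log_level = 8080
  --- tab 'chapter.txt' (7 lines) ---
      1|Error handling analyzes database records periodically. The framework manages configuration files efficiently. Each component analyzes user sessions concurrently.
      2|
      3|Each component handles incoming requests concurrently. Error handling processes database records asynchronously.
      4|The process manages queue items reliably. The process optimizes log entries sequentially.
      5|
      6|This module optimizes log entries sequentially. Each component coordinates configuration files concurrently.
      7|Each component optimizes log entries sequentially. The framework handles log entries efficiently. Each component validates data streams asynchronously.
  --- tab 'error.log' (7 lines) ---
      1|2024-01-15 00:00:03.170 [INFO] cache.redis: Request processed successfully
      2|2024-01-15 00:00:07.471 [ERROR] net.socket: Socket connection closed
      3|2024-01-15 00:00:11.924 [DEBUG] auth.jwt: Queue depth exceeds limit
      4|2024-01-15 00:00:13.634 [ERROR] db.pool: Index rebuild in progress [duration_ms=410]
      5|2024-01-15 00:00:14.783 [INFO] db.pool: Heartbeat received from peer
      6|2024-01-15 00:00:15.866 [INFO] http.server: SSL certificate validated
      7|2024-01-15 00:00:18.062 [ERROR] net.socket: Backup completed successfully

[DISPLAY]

o/                       ┃            
in/                      ┃            
uild/                    ┃            
                         ┃            
                         ┃            
                         ┃            
━━━━━━━━━━━━━━━━━━━━━━┓  ┃            
ner                   ┃  ┃            
──────────────────────┨  ┃            
 chapter.txt │ error.l┃  ┃            
──────────────────────┃━━┛            
                      ┃               
 = false              ┃               
 = production         ┃               
= localhost           ┃               
                      ┃               
                      ┃               
se                    ┃               
e = 100               ┃               
tions = 60            ┃               
━━━━━━━━━━━━━━━━━━━━━━┛               
0.2 │2024-01-15│53 │Cr┃               


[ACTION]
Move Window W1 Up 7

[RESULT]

o/                       ┃            
in/                      ┃            
uild/                    ┃            
━━━━━━━━━━━━━━━━━━━━━━┓  ┃            
able                  ┃  ┃            
──────────────────────┨  ┃            
━━━━━━━━━━━━━━━━━━━━━━┓  ┃            
ner                   ┃  ┃            
──────────────────────┨  ┃            
 chapter.txt │ error.l┃  ┃            
──────────────────────┃━━┛            
                      ┃               
 = false              ┃               
 = production         ┃               
= localhost           ┃               
                      ┃               
                      ┃               
se                    ┃               
e = 100               ┃               
tions = 60            ┃               
━━━━━━━━━━━━━━━━━━━━━━┛               
                                      


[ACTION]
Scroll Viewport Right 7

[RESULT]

                  ┃                   
                  ┃                   
                  ┃                   
━━━━━━━━━━━━━━━┓  ┃                   
               ┃  ┃                   
───────────────┨  ┃                   
━━━━━━━━━━━━━━━┓  ┃                   
               ┃  ┃                   
───────────────┨  ┃                   
r.txt │ error.l┃  ┃                   
───────────────┃━━┛                   
               ┃                      
e              ┃                      
uction         ┃                      
host           ┃                      
               ┃                      
               ┃                      
               ┃                      
               ┃                      
 60            ┃                      
━━━━━━━━━━━━━━━┛                      
                                      


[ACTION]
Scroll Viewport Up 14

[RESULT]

                                      
                                      
                                      
━━━━━━━━━━━━━━━━━━┓                   
                  ┃                   
──────────────────┨                   
                  ┃                   
                  ┃                   
                  ┃                   
━━━━━━━━━━━━━━━┓  ┃                   
               ┃  ┃                   
───────────────┨  ┃                   
━━━━━━━━━━━━━━━┓  ┃                   
               ┃  ┃                   
───────────────┨  ┃                   
r.txt │ error.l┃  ┃                   
───────────────┃━━┛                   
               ┃                      
e              ┃                      
uction         ┃                      
host           ┃                      
               ┃                      
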